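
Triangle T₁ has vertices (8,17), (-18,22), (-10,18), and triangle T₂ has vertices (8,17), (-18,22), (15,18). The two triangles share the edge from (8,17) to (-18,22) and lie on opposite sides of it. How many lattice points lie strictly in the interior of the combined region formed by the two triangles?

The union is the simple quadrilateral with vertices (8,17), (-10,18), (-18,22), (15,18) in order.
The shoelace formula gives twice the area as |(8·18 − (-10)·17) + ((-10)·22 − (-18)·18) + ((-18)·18 − 15·22) + (15·17 − 8·18)| = 125, so the area is 125/2.
The number of boundary lattice points is Σ gcd(|Δx|,|Δy|) = gcd(18,1) + gcd(8,4) + gcd(33,4) + gcd(7,1) = 1+4+1+1 = 7.
By Pick's theorem I = A − B/2 + 1 = 125/2 − 7/2 + 1 = 60.

60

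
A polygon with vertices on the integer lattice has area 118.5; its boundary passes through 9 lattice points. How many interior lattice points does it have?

115

Pick's theorem A = I + B/2 − 1 rearranges to I = A − B/2 + 1 = 118.5 − 9/2 + 1 = 115.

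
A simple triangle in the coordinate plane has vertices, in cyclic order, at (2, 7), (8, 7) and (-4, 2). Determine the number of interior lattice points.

The shoelace formula gives twice the area as |(2·7 − 8·7) + (8·2 − (-4)·7) + ((-4)·7 − 2·2)| = 30, so the area is 15.
Summing gcd(|Δx|,|Δy|) over the edges gives the boundary count: gcd(6,0) + gcd(12,5) + gcd(6,5) = 6+1+1 = 8.
By Pick's theorem A = I + B/2 − 1, so I = 15 − 8/2 + 1 = 12.

12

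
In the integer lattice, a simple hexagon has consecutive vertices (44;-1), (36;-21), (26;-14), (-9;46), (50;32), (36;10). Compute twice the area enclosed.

Using the shoelace formula, 2A = |(44·(-21) − 36·(-1)) + (36·(-14) − 26·(-21)) + (26·46 − (-9)·(-14)) + ((-9)·32 − 50·46) + (50·10 − 36·32) + (36·(-1) − 44·10)| = 3492, so the area is 1746.

3492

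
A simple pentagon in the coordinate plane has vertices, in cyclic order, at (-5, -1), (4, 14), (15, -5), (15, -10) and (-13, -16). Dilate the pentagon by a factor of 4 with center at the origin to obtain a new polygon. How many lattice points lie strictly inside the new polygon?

6441

The shoelace formula gives twice the area as |[(-5)·14 − 4·(-1)] + [4·(-5) − 15·14] + [15·(-10) − 15·(-5)] + [15·(-16) − (-13)·(-10)] + [(-13)·(-1) − (-5)·(-16)]| = 808, so the area is 404.
The number of boundary lattice points is Σ gcd(|Δx|,|Δy|) = gcd(9,15) + gcd(11,19) + gcd(0,5) + gcd(28,6) + gcd(8,15) = 3+1+5+2+1 = 12.
Scaling by 4 multiplies the area by 4² = 16 (so the new area is 6464) and multiplies the boundary lattice-point count by 4, giving 48.
By Pick's theorem, the interior count of the dilated polygon is 6464 − 48/2 + 1 = 6441.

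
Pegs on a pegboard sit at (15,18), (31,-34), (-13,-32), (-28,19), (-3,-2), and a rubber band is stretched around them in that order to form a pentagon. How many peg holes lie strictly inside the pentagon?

1773

By the shoelace formula, twice the signed area is |[15·(-34) − 31·18] + [31·(-32) − (-13)·(-34)] + [(-13)·19 − (-28)·(-32)] + [(-28)·(-2) − (-3)·19] + [(-3)·18 − 15·(-2)]| = 3556, so the area is 1778.
Along each edge there are gcd(|Δx|,|Δy|)+1 lattice points, so counting each shared vertex once the boundary has gcd(16,52) + gcd(44,2) + gcd(15,51) + gcd(25,21) + gcd(18,20) = 4+2+3+1+2 = 12.
Pick's theorem gives I = A − B/2 + 1 = 1778 − 12/2 + 1 = 1773.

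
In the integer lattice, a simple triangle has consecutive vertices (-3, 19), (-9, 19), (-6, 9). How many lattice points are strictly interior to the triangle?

The shoelace formula gives twice the area as |[(-3)·19 − (-9)·19] + [(-9)·9 − (-6)·19] + [(-6)·19 − (-3)·9]| = 60, so the area is 30.
Summing gcd(|Δx|,|Δy|) over the edges gives the boundary count: gcd(6,0) + gcd(3,10) + gcd(3,10) = 6+1+1 = 8.
Pick's theorem gives I = A − B/2 + 1 = 30 − 8/2 + 1 = 27.

27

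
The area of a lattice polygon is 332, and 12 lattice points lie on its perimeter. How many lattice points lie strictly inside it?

Pick's theorem A = I + B/2 − 1 rearranges to I = A − B/2 + 1 = 332 − 12/2 + 1 = 327.

327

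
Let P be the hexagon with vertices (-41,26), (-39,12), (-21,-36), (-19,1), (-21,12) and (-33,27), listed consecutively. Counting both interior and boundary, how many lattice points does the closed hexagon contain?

680

Using the shoelace formula, 2A = |((-41)·12 − (-39)·26) + ((-39)·(-36) − (-21)·12) + ((-21)·1 − (-19)·(-36)) + ((-19)·12 − (-21)·1) + ((-21)·27 − (-33)·12) + ((-33)·26 − (-41)·27)| = 1344, so the area is 672.
Along each edge there are gcd(|Δx|,|Δy|)+1 lattice points, so counting each shared vertex once the boundary has gcd(2,14) + gcd(18,48) + gcd(2,37) + gcd(2,11) + gcd(12,15) + gcd(8,1) = 2+6+1+1+3+1 = 14.
Pick's theorem gives I = A − B/2 + 1 = 672 − 14/2 + 1 = 666, so the closed region contains I + B = 666 + 14 = 680 lattice points.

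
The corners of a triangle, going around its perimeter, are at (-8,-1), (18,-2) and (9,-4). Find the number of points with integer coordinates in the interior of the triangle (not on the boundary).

The shoelace formula gives twice the area as |((-8)·(-2) − 18·(-1)) + (18·(-4) − 9·(-2)) + (9·(-1) − (-8)·(-4))| = 61, so the area is 61/2.
The number of boundary lattice points is Σ gcd(|Δx|,|Δy|) = gcd(26,1) + gcd(9,2) + gcd(17,3) = 1+1+1 = 3.
By Pick's theorem A = I + B/2 − 1, so I = 61/2 − 3/2 + 1 = 30.

30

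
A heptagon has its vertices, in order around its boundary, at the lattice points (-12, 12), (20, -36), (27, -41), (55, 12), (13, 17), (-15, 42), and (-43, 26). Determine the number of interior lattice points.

Using the shoelace formula, 2A = |((-12)·(-36) − 20·12) + (20·(-41) − 27·(-36)) + (27·12 − 55·(-41)) + (55·17 − 13·12) + (13·42 − (-15)·17) + ((-15)·26 − (-43)·42) + ((-43)·12 − (-12)·26)| = 5715, so the area is 5715/2.
Along each edge there are gcd(|Δx|,|Δy|)+1 lattice points, so counting each shared vertex once the boundary has gcd(32,48) + gcd(7,5) + gcd(28,53) + gcd(42,5) + gcd(28,25) + gcd(28,16) + gcd(31,14) = 16+1+1+1+1+4+1 = 25.
Pick's theorem gives I = A − B/2 + 1 = 5715/2 − 25/2 + 1 = 2846.

2846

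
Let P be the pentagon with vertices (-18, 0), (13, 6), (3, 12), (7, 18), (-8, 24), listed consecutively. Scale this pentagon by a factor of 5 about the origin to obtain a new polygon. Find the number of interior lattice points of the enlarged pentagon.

Using the shoelace formula, 2A = |((-18)·6 − 13·0) + (13·12 − 3·6) + (3·18 − 7·12) + (7·24 − (-8)·18) + ((-8)·0 − (-18)·24)| = 744, so the area is 372.
Along each edge there are gcd(|Δx|,|Δy|)+1 lattice points, so counting each shared vertex once the boundary has gcd(31,6) + gcd(10,6) + gcd(4,6) + gcd(15,6) + gcd(10,24) = 1+2+2+3+2 = 10.
Scaling by 5 multiplies the area by 5² = 25 (so the new area is 9300) and multiplies the boundary lattice-point count by 5, giving 50.
By Pick's theorem, the interior count of the dilated polygon is 9300 − 50/2 + 1 = 9276.

9276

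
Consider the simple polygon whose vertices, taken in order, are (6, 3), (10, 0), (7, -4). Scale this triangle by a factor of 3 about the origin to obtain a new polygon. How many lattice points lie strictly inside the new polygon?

Using the shoelace formula, 2A = |[6·0 − 10·3] + [10·(-4) − 7·0] + [7·3 − 6·(-4)]| = 25, so the area is 25/2.
Along each edge there are gcd(|Δx|,|Δy|)+1 lattice points, so counting each shared vertex once the boundary has gcd(4,3) + gcd(3,4) + gcd(1,7) = 1+1+1 = 3.
Scaling by 3 multiplies the area by 3² = 9 (so the new area is 225/2) and multiplies the boundary lattice-point count by 3, giving 9.
By Pick's theorem, the interior count of the dilated polygon is 225/2 − 9/2 + 1 = 109.

109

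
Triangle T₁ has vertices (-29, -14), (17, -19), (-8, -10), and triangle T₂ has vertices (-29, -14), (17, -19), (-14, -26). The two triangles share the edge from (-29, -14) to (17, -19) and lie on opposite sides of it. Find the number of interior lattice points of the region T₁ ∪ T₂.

The union is the simple quadrilateral with vertices (-29, -14), (-8, -10), (17, -19), (-14, -26) in order.
Using the shoelace formula, 2A = |((-29)·(-10) − (-8)·(-14)) + ((-8)·(-19) − 17·(-10)) + (17·(-26) − (-14)·(-19)) + ((-14)·(-14) − (-29)·(-26))| = 766, so the area is 383.
Along each edge there are gcd(|Δx|,|Δy|)+1 lattice points, so counting each shared vertex once the boundary has gcd(21,4) + gcd(25,9) + gcd(31,7) + gcd(15,12) = 1+1+1+3 = 6.
By Pick's theorem I = A − B/2 + 1 = 383 − 6/2 + 1 = 381.

381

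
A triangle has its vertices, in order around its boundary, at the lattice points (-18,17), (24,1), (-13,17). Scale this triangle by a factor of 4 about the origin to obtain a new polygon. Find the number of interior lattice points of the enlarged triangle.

Using the shoelace formula, 2A = |((-18)·1 − 24·17) + (24·17 − (-13)·1) + ((-13)·17 − (-18)·17)| = 80, so the area is 40.
Along each edge there are gcd(|Δx|,|Δy|)+1 lattice points, so counting each shared vertex once the boundary has gcd(42,16) + gcd(37,16) + gcd(5,0) = 2+1+5 = 8.
Scaling by 4 multiplies the area by 4² = 16 (so the new area is 640) and multiplies the boundary lattice-point count by 4, giving 32.
By Pick's theorem, the interior count of the dilated polygon is 640 − 32/2 + 1 = 625.

625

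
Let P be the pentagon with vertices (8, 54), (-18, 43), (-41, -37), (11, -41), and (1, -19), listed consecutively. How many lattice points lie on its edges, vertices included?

9

Summing gcd(|Δx|,|Δy|) over the edges gives the boundary count: gcd(26,11) + gcd(23,80) + gcd(52,4) + gcd(10,22) + gcd(7,73) = 1+1+4+2+1 = 9.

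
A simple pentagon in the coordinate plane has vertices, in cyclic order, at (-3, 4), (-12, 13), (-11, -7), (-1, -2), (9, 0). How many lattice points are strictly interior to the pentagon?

The shoelace formula gives twice the area as |((-3)·13 − (-12)·4) + ((-12)·(-7) − (-11)·13) + ((-11)·(-2) − (-1)·(-7)) + ((-1)·0 − 9·(-2)) + (9·4 − (-3)·0)| = 305, so the area is 305/2.
Summing gcd(|Δx|,|Δy|) over the edges gives the boundary count: gcd(9,9) + gcd(1,20) + gcd(10,5) + gcd(10,2) + gcd(12,4) = 9+1+5+2+4 = 21.
Pick's theorem gives I = A − B/2 + 1 = 305/2 − 21/2 + 1 = 143.

143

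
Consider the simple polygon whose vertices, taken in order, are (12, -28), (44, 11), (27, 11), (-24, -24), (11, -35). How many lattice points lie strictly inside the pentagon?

1182

Using the shoelace formula, 2A = |[12·11 − 44·(-28)] + [44·11 − 27·11] + [27·(-24) − (-24)·11] + [(-24)·(-35) − 11·(-24)] + [11·(-28) − 12·(-35)]| = 2383, so the area is 1191.5.
Summing gcd(|Δx|,|Δy|) over the edges gives the boundary count: gcd(32,39) + gcd(17,0) + gcd(51,35) + gcd(35,11) + gcd(1,7) = 1+17+1+1+1 = 21.
By Pick's theorem A = I + B/2 − 1, so I = 1191.5 − 21/2 + 1 = 1182.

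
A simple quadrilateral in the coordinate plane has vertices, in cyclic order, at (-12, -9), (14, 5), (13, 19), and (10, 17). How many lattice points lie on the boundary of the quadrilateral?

6

Along each edge there are gcd(|Δx|,|Δy|)+1 lattice points, so counting each shared vertex once the boundary has gcd(26,14) + gcd(1,14) + gcd(3,2) + gcd(22,26) = 2+1+1+2 = 6.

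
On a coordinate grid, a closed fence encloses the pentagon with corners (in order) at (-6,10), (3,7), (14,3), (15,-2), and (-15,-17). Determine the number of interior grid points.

The shoelace formula gives twice the area as |[(-6)·7 − 3·10] + [3·3 − 14·7] + [14·(-2) − 15·3] + [15·(-17) − (-15)·(-2)] + [(-15)·10 − (-6)·(-17)]| = 771, so the area is 385.5.
The number of boundary lattice points is Σ gcd(|Δx|,|Δy|) = gcd(9,3) + gcd(11,4) + gcd(1,5) + gcd(30,15) + gcd(9,27) = 3+1+1+15+9 = 29.
By Pick's theorem A = I + B/2 − 1, so I = 385.5 − 29/2 + 1 = 372.

372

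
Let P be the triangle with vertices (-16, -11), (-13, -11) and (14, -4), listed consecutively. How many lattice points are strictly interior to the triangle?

The shoelace formula gives twice the area as |((-16)·(-11) − (-13)·(-11)) + ((-13)·(-4) − 14·(-11)) + (14·(-11) − (-16)·(-4))| = 21, so the area is 10.5.
Summing gcd(|Δx|,|Δy|) over the edges gives the boundary count: gcd(3,0) + gcd(27,7) + gcd(30,7) = 3+1+1 = 5.
By Pick's theorem A = I + B/2 − 1, so I = 10.5 − 5/2 + 1 = 9.

9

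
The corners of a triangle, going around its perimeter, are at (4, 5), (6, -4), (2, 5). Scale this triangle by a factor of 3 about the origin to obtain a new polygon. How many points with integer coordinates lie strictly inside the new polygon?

76

The shoelace formula gives twice the area as |(4·(-4) − 6·5) + (6·5 − 2·(-4)) + (2·5 − 4·5)| = 18, so the area is 9.
Summing gcd(|Δx|,|Δy|) over the edges gives the boundary count: gcd(2,9) + gcd(4,9) + gcd(2,0) = 1+1+2 = 4.
Scaling by 3 multiplies the area by 3² = 9 (so the new area is 81) and multiplies the boundary lattice-point count by 3, giving 12.
By Pick's theorem, the interior count of the dilated polygon is 81 − 12/2 + 1 = 76.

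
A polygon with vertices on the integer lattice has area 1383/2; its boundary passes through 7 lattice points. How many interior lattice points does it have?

From Pick's theorem, I = A − B/2 + 1 = 1383/2 − 7/2 + 1 = 689.

689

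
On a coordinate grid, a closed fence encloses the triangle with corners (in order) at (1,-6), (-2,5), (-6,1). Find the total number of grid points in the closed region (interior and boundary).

35

Using the shoelace formula, 2A = |(1·5 − (-2)·(-6)) + ((-2)·1 − (-6)·5) + ((-6)·(-6) − 1·1)| = 56, so the area is 28.
Along each edge there are gcd(|Δx|,|Δy|)+1 lattice points, so counting each shared vertex once the boundary has gcd(3,11) + gcd(4,4) + gcd(7,7) = 1+4+7 = 12.
Pick's theorem gives I = A − B/2 + 1 = 28 − 12/2 + 1 = 23, so the closed region contains I + B = 23 + 12 = 35 lattice points.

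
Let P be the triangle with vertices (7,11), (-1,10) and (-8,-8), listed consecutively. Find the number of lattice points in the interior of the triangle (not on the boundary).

Using the shoelace formula, 2A = |(7·10 − (-1)·11) + ((-1)·(-8) − (-8)·10) + ((-8)·11 − 7·(-8))| = 137, so the area is 137/2.
The number of boundary lattice points is Σ gcd(|Δx|,|Δy|) = gcd(8,1) + gcd(7,18) + gcd(15,19) = 1+1+1 = 3.
By Pick's theorem A = I + B/2 − 1, so I = 137/2 − 3/2 + 1 = 68.

68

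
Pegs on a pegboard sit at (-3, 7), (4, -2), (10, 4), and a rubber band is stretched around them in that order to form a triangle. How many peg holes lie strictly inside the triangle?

45

The shoelace formula gives twice the area as |((-3)·(-2) − 4·7) + (4·4 − 10·(-2)) + (10·7 − (-3)·4)| = 96, so the area is 48.
Along each edge there are gcd(|Δx|,|Δy|)+1 lattice points, so counting each shared vertex once the boundary has gcd(7,9) + gcd(6,6) + gcd(13,3) = 1+6+1 = 8.
By Pick's theorem A = I + B/2 − 1, so I = 48 − 8/2 + 1 = 45.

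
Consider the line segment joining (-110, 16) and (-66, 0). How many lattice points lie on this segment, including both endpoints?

5

The number of lattice points on a segment between lattice points is gcd(|Δx|,|Δy|) + 1 = gcd(44,16) + 1 = 4 + 1 = 5.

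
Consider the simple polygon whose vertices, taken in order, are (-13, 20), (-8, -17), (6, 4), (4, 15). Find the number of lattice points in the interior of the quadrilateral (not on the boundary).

The shoelace formula gives twice the area as |((-13)·(-17) − (-8)·20) + ((-8)·4 − 6·(-17)) + (6·15 − 4·4) + (4·20 − (-13)·15)| = 800, so the area is 400.
Summing gcd(|Δx|,|Δy|) over the edges gives the boundary count: gcd(5,37) + gcd(14,21) + gcd(2,11) + gcd(17,5) = 1+7+1+1 = 10.
Pick's theorem gives I = A − B/2 + 1 = 400 − 10/2 + 1 = 396.

396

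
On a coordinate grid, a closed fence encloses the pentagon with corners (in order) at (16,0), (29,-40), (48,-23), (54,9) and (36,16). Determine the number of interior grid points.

Using the shoelace formula, 2A = |[16·(-40) − 29·0] + [29·(-23) − 48·(-40)] + [48·9 − 54·(-23)] + [54·16 − 36·9] + [36·0 − 16·16]| = 2571, so the area is 2571/2.
The number of boundary lattice points is Σ gcd(|Δx|,|Δy|) = gcd(13,40) + gcd(19,17) + gcd(6,32) + gcd(18,7) + gcd(20,16) = 1+1+2+1+4 = 9.
By Pick's theorem A = I + B/2 − 1, so I = 2571/2 − 9/2 + 1 = 1282.

1282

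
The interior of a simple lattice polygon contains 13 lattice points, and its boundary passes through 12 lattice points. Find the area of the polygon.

By Pick's theorem, A = I + B/2 − 1 = 13 + 12/2 − 1 = 18.

18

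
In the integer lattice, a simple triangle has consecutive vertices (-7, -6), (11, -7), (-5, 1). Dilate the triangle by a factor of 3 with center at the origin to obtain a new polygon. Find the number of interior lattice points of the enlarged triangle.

Using the shoelace formula, 2A = |((-7)·(-7) − 11·(-6)) + (11·1 − (-5)·(-7)) + ((-5)·(-6) − (-7)·1)| = 128, so the area is 64.
Along each edge there are gcd(|Δx|,|Δy|)+1 lattice points, so counting each shared vertex once the boundary has gcd(18,1) + gcd(16,8) + gcd(2,7) = 1+8+1 = 10.
Scaling by 3 multiplies the area by 3² = 9 (so the new area is 576) and multiplies the boundary lattice-point count by 3, giving 30.
By Pick's theorem, the interior count of the dilated polygon is 576 − 30/2 + 1 = 562.

562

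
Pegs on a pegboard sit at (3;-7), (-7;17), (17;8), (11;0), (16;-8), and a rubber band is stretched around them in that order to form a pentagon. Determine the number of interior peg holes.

300

The shoelace formula gives twice the area as |(3·17 − (-7)·(-7)) + ((-7)·8 − 17·17) + (17·0 − 11·8) + (11·(-8) − 16·0) + (16·(-7) − 3·(-8))| = 607, so the area is 303.5.
Along each edge there are gcd(|Δx|,|Δy|)+1 lattice points, so counting each shared vertex once the boundary has gcd(10,24) + gcd(24,9) + gcd(6,8) + gcd(5,8) + gcd(13,1) = 2+3+2+1+1 = 9.
Pick's theorem gives I = A − B/2 + 1 = 303.5 − 9/2 + 1 = 300.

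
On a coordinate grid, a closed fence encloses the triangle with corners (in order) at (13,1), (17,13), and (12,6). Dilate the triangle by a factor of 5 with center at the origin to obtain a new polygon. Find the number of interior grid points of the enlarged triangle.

386

The shoelace formula gives twice the area as |[13·13 − 17·1] + [17·6 − 12·13] + [12·1 − 13·6]| = 32, so the area is 16.
Along each edge there are gcd(|Δx|,|Δy|)+1 lattice points, so counting each shared vertex once the boundary has gcd(4,12) + gcd(5,7) + gcd(1,5) = 4+1+1 = 6.
Scaling by 5 multiplies the area by 5² = 25 (so the new area is 400) and multiplies the boundary lattice-point count by 5, giving 30.
By Pick's theorem, the interior count of the dilated polygon is 400 − 30/2 + 1 = 386.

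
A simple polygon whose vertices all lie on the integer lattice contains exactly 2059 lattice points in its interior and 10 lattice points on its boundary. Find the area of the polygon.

Pick's theorem states A = I + B/2 − 1, so A = 2059 + 10/2 − 1 = 2063.

2063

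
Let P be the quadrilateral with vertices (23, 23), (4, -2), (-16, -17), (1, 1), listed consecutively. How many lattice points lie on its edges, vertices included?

29

Summing gcd(|Δx|,|Δy|) over the edges gives the boundary count: gcd(19,25) + gcd(20,15) + gcd(17,18) + gcd(22,22) = 1+5+1+22 = 29.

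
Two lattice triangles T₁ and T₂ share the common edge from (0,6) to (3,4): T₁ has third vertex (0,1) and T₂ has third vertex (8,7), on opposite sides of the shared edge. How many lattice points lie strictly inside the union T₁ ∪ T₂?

The union is the simple quadrilateral with vertices (0,6), (0,1), (3,4), (8,7) in order.
Using the shoelace formula, 2A = |(0·1 − 0·6) + (0·4 − 3·1) + (3·7 − 8·4) + (8·6 − 0·7)| = 34, so the area is 17.
Summing gcd(|Δx|,|Δy|) over the edges gives the boundary count: gcd(0,5) + gcd(3,3) + gcd(5,3) + gcd(8,1) = 5+3+1+1 = 10.
By Pick's theorem I = A − B/2 + 1 = 17 − 10/2 + 1 = 13.

13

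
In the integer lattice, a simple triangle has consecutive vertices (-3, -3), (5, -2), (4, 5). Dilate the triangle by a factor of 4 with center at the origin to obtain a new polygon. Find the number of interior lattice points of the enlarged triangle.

Using the shoelace formula, 2A = |[(-3)·(-2) − 5·(-3)] + [5·5 − 4·(-2)] + [4·(-3) − (-3)·5]| = 57, so the area is 28.5.
Summing gcd(|Δx|,|Δy|) over the edges gives the boundary count: gcd(8,1) + gcd(1,7) + gcd(7,8) = 1+1+1 = 3.
Scaling by 4 multiplies the area by 4² = 16 (so the new area is 456) and multiplies the boundary lattice-point count by 4, giving 12.
By Pick's theorem, the interior count of the dilated polygon is 456 − 12/2 + 1 = 451.

451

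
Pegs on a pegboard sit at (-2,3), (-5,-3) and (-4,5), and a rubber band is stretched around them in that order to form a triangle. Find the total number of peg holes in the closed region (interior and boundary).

13

The shoelace formula gives twice the area as |[(-2)·(-3) − (-5)·3] + [(-5)·5 − (-4)·(-3)] + [(-4)·3 − (-2)·5]| = 18, so the area is 9.
The number of boundary lattice points is Σ gcd(|Δx|,|Δy|) = gcd(3,6) + gcd(1,8) + gcd(2,2) = 3+1+2 = 6.
Pick's theorem gives I = A − B/2 + 1 = 9 − 6/2 + 1 = 7, so the closed region contains I + B = 7 + 6 = 13 lattice points.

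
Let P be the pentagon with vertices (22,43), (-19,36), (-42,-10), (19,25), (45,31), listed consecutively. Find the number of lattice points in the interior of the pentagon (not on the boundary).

1571

By the shoelace formula, twice the signed area is |(22·36 − (-19)·43) + ((-19)·(-10) − (-42)·36) + ((-42)·25 − 19·(-10)) + (19·31 − 45·25) + (45·43 − 22·31)| = 3168, so the area is 1584.
The number of boundary lattice points is Σ gcd(|Δx|,|Δy|) = gcd(41,7) + gcd(23,46) + gcd(61,35) + gcd(26,6) + gcd(23,12) = 1+23+1+2+1 = 28.
Pick's theorem gives I = A − B/2 + 1 = 1584 − 28/2 + 1 = 1571.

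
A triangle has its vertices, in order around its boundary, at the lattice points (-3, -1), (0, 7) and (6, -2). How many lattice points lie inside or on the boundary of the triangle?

41

The shoelace formula gives twice the area as |((-3)·7 − 0·(-1)) + (0·(-2) − 6·7) + (6·(-1) − (-3)·(-2))| = 75, so the area is 75/2.
Along each edge there are gcd(|Δx|,|Δy|)+1 lattice points, so counting each shared vertex once the boundary has gcd(3,8) + gcd(6,9) + gcd(9,1) = 1+3+1 = 5.
Pick's theorem gives I = A − B/2 + 1 = 75/2 − 5/2 + 1 = 36, so the closed region contains I + B = 36 + 5 = 41 lattice points.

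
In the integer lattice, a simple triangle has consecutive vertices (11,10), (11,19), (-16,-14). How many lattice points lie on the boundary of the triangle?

15

Along each edge there are gcd(|Δx|,|Δy|)+1 lattice points, so counting each shared vertex once the boundary has gcd(0,9) + gcd(27,33) + gcd(27,24) = 9+3+3 = 15.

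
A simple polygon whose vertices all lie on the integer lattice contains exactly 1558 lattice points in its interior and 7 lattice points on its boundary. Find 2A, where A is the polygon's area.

Pick's theorem states A = I + B/2 − 1, so A = 1558 + 7/2 − 1 = 3121/2.
Hence 2A = 3121.

3121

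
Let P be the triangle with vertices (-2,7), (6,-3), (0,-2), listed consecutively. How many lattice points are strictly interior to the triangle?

25

The shoelace formula gives twice the area as |[(-2)·(-3) − 6·7] + [6·(-2) − 0·(-3)] + [0·7 − (-2)·(-2)]| = 52, so the area is 26.
Summing gcd(|Δx|,|Δy|) over the edges gives the boundary count: gcd(8,10) + gcd(6,1) + gcd(2,9) = 2+1+1 = 4.
Pick's theorem gives I = A − B/2 + 1 = 26 − 4/2 + 1 = 25.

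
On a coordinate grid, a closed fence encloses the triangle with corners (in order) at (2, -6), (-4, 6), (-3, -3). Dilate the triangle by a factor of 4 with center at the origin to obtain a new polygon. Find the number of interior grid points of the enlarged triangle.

Using the shoelace formula, 2A = |(2·6 − (-4)·(-6)) + ((-4)·(-3) − (-3)·6) + ((-3)·(-6) − 2·(-3))| = 42, so the area is 21.
Along each edge there are gcd(|Δx|,|Δy|)+1 lattice points, so counting each shared vertex once the boundary has gcd(6,12) + gcd(1,9) + gcd(5,3) = 6+1+1 = 8.
Scaling by 4 multiplies the area by 4² = 16 (so the new area is 336) and multiplies the boundary lattice-point count by 4, giving 32.
By Pick's theorem, the interior count of the dilated polygon is 336 − 32/2 + 1 = 321.

321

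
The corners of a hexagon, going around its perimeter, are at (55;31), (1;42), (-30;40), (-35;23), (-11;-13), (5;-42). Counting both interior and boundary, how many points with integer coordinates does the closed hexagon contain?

The shoelace formula gives twice the area as |[55·42 − 1·31] + [1·40 − (-30)·42] + [(-30)·23 − (-35)·40] + [(-35)·(-13) − (-11)·23] + [(-11)·(-42) − 5·(-13)] + [5·31 − 55·(-42)]| = 7989, so the area is 7989/2.
Summing gcd(|Δx|,|Δy|) over the edges gives the boundary count: gcd(54,11) + gcd(31,2) + gcd(5,17) + gcd(24,36) + gcd(16,29) + gcd(50,73) = 1+1+1+12+1+1 = 17.
Pick's theorem gives I = A − B/2 + 1 = 7989/2 − 17/2 + 1 = 3987, so the closed region contains I + B = 3987 + 17 = 4004 lattice points.

4004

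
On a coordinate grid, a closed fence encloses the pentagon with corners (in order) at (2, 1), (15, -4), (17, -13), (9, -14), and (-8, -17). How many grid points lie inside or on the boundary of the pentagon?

259

The shoelace formula gives twice the area as |(2·(-4) − 15·1) + (15·(-13) − 17·(-4)) + (17·(-14) − 9·(-13)) + (9·(-17) − (-8)·(-14)) + ((-8)·1 − 2·(-17))| = 510, so the area is 255.
The number of boundary lattice points is Σ gcd(|Δx|,|Δy|) = gcd(13,5) + gcd(2,9) + gcd(8,1) + gcd(17,3) + gcd(10,18) = 1+1+1+1+2 = 6.
Pick's theorem gives I = A − B/2 + 1 = 255 − 6/2 + 1 = 253, so the closed region contains I + B = 253 + 6 = 259 lattice points.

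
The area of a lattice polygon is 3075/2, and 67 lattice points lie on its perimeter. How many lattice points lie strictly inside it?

1505

From Pick's theorem, I = A − B/2 + 1 = 3075/2 − 67/2 + 1 = 1505.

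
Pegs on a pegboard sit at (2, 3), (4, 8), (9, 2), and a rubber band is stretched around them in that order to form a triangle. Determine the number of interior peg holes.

Using the shoelace formula, 2A = |[2·8 − 4·3] + [4·2 − 9·8] + [9·3 − 2·2]| = 37, so the area is 37/2.
The number of boundary lattice points is Σ gcd(|Δx|,|Δy|) = gcd(2,5) + gcd(5,6) + gcd(7,1) = 1+1+1 = 3.
By Pick's theorem A = I + B/2 − 1, so I = 37/2 − 3/2 + 1 = 18.

18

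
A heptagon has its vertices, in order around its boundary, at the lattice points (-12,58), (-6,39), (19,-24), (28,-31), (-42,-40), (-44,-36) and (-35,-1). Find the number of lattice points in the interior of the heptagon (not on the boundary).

By the shoelace formula, twice the signed area is |((-12)·39 − (-6)·58) + ((-6)·(-24) − 19·39) + (19·(-31) − 28·(-24)) + (28·(-40) − (-42)·(-31)) + ((-42)·(-36) − (-44)·(-40)) + ((-44)·(-1) − (-35)·(-36)) + ((-35)·58 − (-12)·(-1))| = 6562, so the area is 3281.
Summing gcd(|Δx|,|Δy|) over the edges gives the boundary count: gcd(6,19) + gcd(25,63) + gcd(9,7) + gcd(70,9) + gcd(2,4) + gcd(9,35) + gcd(23,59) = 1+1+1+1+2+1+1 = 8.
Pick's theorem gives I = A − B/2 + 1 = 3281 − 8/2 + 1 = 3278.

3278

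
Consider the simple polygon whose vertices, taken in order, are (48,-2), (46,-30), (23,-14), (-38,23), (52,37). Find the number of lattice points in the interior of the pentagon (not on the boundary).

The shoelace formula gives twice the area as |[48·(-30) − 46·(-2)] + [46·(-14) − 23·(-30)] + [23·23 − (-38)·(-14)] + [(-38)·37 − 52·23] + [52·(-2) − 48·37]| = 5787, so the area is 5787/2.
Along each edge there are gcd(|Δx|,|Δy|)+1 lattice points, so counting each shared vertex once the boundary has gcd(2,28) + gcd(23,16) + gcd(61,37) + gcd(90,14) + gcd(4,39) = 2+1+1+2+1 = 7.
Pick's theorem gives I = A − B/2 + 1 = 5787/2 − 7/2 + 1 = 2891.

2891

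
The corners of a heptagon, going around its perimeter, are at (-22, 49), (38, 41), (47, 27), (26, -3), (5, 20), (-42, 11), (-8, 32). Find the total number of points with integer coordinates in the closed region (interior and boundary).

By the shoelace formula, twice the signed area is |((-22)·41 − 38·49) + (38·27 − 47·41) + (47·(-3) − 26·27) + (26·20 − 5·(-3)) + (5·11 − (-42)·20) + ((-42)·32 − (-8)·11) + ((-8)·49 − (-22)·32)| = 4022, so the area is 2011.
Along each edge there are gcd(|Δx|,|Δy|)+1 lattice points, so counting each shared vertex once the boundary has gcd(60,8) + gcd(9,14) + gcd(21,30) + gcd(21,23) + gcd(47,9) + gcd(34,21) + gcd(14,17) = 4+1+3+1+1+1+1 = 12.
Pick's theorem gives I = A − B/2 + 1 = 2011 − 12/2 + 1 = 2006, so the closed region contains I + B = 2006 + 12 = 2018 lattice points.

2018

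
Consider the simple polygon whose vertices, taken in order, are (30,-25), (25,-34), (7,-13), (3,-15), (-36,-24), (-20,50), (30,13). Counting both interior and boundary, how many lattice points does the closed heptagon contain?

3196

By the shoelace formula, twice the signed area is |[30·(-34) − 25·(-25)] + [25·(-13) − 7·(-34)] + [7·(-15) − 3·(-13)] + [3·(-24) − (-36)·(-15)] + [(-36)·50 − (-20)·(-24)] + [(-20)·13 − 30·50] + [30·(-25) − 30·13]| = 6340, so the area is 3170.
Summing gcd(|Δx|,|Δy|) over the edges gives the boundary count: gcd(5,9) + gcd(18,21) + gcd(4,2) + gcd(39,9) + gcd(16,74) + gcd(50,37) + gcd(0,38) = 1+3+2+3+2+1+38 = 50.
Pick's theorem gives I = A − B/2 + 1 = 3170 − 50/2 + 1 = 3146, so the closed region contains I + B = 3146 + 50 = 3196 lattice points.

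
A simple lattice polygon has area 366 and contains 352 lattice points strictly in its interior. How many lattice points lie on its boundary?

30

Pick's theorem gives A = I + B/2 − 1, so B = 2(A − I + 1) = 2(366 − 352 + 1) = 30.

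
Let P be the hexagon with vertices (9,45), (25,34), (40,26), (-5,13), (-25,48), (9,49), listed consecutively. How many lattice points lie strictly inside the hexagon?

The shoelace formula gives twice the area as |(9·34 − 25·45) + (25·26 − 40·34) + (40·13 − (-5)·26) + ((-5)·48 − (-25)·13) + ((-25)·49 − 9·48) + (9·45 − 9·49)| = 2487, so the area is 1243.5.
The number of boundary lattice points is Σ gcd(|Δx|,|Δy|) = gcd(16,11) + gcd(15,8) + gcd(45,13) + gcd(20,35) + gcd(34,1) + gcd(0,4) = 1+1+1+5+1+4 = 13.
By Pick's theorem A = I + B/2 − 1, so I = 1243.5 − 13/2 + 1 = 1238.

1238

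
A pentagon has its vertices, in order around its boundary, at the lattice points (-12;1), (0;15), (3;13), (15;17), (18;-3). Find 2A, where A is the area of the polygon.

By the shoelace formula, twice the signed area is |((-12)·15 − 0·1) + (0·13 − 3·15) + (3·17 − 15·13) + (15·(-3) − 18·17) + (18·1 − (-12)·(-3))| = 738, so the area is 369.

738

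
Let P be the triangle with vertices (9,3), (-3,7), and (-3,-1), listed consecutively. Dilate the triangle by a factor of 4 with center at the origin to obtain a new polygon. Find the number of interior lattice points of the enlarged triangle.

737

Using the shoelace formula, 2A = |(9·7 − (-3)·3) + ((-3)·(-1) − (-3)·7) + ((-3)·3 − 9·(-1))| = 96, so the area is 48.
The number of boundary lattice points is Σ gcd(|Δx|,|Δy|) = gcd(12,4) + gcd(0,8) + gcd(12,4) = 4+8+4 = 16.
Scaling by 4 multiplies the area by 4² = 16 (so the new area is 768) and multiplies the boundary lattice-point count by 4, giving 64.
By Pick's theorem, the interior count of the dilated polygon is 768 − 64/2 + 1 = 737.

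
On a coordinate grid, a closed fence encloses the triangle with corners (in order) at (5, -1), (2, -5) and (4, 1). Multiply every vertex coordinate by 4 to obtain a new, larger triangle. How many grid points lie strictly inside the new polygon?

73

Using the shoelace formula, 2A = |[5·(-5) − 2·(-1)] + [2·1 − 4·(-5)] + [4·(-1) − 5·1]| = 10, so the area is 5.
Along each edge there are gcd(|Δx|,|Δy|)+1 lattice points, so counting each shared vertex once the boundary has gcd(3,4) + gcd(2,6) + gcd(1,2) = 1+2+1 = 4.
Scaling by 4 multiplies the area by 4² = 16 (so the new area is 80) and multiplies the boundary lattice-point count by 4, giving 16.
By Pick's theorem, the interior count of the dilated polygon is 80 − 16/2 + 1 = 73.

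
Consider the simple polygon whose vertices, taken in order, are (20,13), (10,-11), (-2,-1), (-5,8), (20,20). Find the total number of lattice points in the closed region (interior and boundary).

410

The shoelace formula gives twice the area as |(20·(-11) − 10·13) + (10·(-1) − (-2)·(-11)) + ((-2)·8 − (-5)·(-1)) + ((-5)·20 − 20·8) + (20·13 − 20·20)| = 803, so the area is 401.5.
Along each edge there are gcd(|Δx|,|Δy|)+1 lattice points, so counting each shared vertex once the boundary has gcd(10,24) + gcd(12,10) + gcd(3,9) + gcd(25,12) + gcd(0,7) = 2+2+3+1+7 = 15.
Pick's theorem gives I = A − B/2 + 1 = 401.5 − 15/2 + 1 = 395, so the closed region contains I + B = 395 + 15 = 410 lattice points.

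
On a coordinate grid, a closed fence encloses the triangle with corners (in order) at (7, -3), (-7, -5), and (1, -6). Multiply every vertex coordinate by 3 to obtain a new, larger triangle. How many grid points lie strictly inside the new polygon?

127

Using the shoelace formula, 2A = |[7·(-5) − (-7)·(-3)] + [(-7)·(-6) − 1·(-5)] + [1·(-3) − 7·(-6)]| = 30, so the area is 15.
Summing gcd(|Δx|,|Δy|) over the edges gives the boundary count: gcd(14,2) + gcd(8,1) + gcd(6,3) = 2+1+3 = 6.
Scaling by 3 multiplies the area by 3² = 9 (so the new area is 135) and multiplies the boundary lattice-point count by 3, giving 18.
By Pick's theorem, the interior count of the dilated polygon is 135 − 18/2 + 1 = 127.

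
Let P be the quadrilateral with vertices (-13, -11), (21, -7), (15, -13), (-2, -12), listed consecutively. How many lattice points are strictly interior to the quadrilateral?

89

Using the shoelace formula, 2A = |((-13)·(-7) − 21·(-11)) + (21·(-13) − 15·(-7)) + (15·(-12) − (-2)·(-13)) + ((-2)·(-11) − (-13)·(-12))| = 186, so the area is 93.
Summing gcd(|Δx|,|Δy|) over the edges gives the boundary count: gcd(34,4) + gcd(6,6) + gcd(17,1) + gcd(11,1) = 2+6+1+1 = 10.
Pick's theorem gives I = A − B/2 + 1 = 93 − 10/2 + 1 = 89.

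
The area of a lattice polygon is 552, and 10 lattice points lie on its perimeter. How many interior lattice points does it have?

548

Pick's theorem A = I + B/2 − 1 rearranges to I = A − B/2 + 1 = 552 − 10/2 + 1 = 548.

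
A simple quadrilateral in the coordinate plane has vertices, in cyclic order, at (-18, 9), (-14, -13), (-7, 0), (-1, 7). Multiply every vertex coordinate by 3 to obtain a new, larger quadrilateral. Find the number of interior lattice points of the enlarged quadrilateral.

1510

By the shoelace formula, twice the signed area is |((-18)·(-13) − (-14)·9) + ((-14)·0 − (-7)·(-13)) + ((-7)·7 − (-1)·0) + ((-1)·9 − (-18)·7)| = 337, so the area is 168.5.
The number of boundary lattice points is Σ gcd(|Δx|,|Δy|) = gcd(4,22) + gcd(7,13) + gcd(6,7) + gcd(17,2) = 2+1+1+1 = 5.
Scaling by 3 multiplies the area by 3² = 9 (so the new area is 1516.5) and multiplies the boundary lattice-point count by 3, giving 15.
By Pick's theorem, the interior count of the dilated polygon is 1516.5 − 15/2 + 1 = 1510.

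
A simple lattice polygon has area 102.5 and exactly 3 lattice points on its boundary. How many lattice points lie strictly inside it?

From Pick's theorem, I = A − B/2 + 1 = 102.5 − 3/2 + 1 = 102.

102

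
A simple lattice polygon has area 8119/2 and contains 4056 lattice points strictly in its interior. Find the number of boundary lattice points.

9

Pick's theorem gives A = I + B/2 − 1, so B = 2(A − I + 1) = 2(8119/2 − 4056 + 1) = 9.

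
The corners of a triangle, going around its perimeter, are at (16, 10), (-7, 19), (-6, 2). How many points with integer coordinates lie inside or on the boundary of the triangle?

Using the shoelace formula, 2A = |[16·19 − (-7)·10] + [(-7)·2 − (-6)·19] + [(-6)·10 − 16·2]| = 382, so the area is 191.
The number of boundary lattice points is Σ gcd(|Δx|,|Δy|) = gcd(23,9) + gcd(1,17) + gcd(22,8) = 1+1+2 = 4.
Pick's theorem gives I = A − B/2 + 1 = 191 − 4/2 + 1 = 190, so the closed region contains I + B = 190 + 4 = 194 lattice points.

194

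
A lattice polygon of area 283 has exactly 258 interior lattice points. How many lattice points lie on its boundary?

52

Pick's theorem gives A = I + B/2 − 1, so B = 2(A − I + 1) = 2(283 − 258 + 1) = 52.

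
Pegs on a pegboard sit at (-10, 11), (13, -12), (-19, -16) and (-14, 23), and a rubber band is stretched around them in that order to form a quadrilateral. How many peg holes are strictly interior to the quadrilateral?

The shoelace formula gives twice the area as |[(-10)·(-12) − 13·11] + [13·(-16) − (-19)·(-12)] + [(-19)·23 − (-14)·(-16)] + [(-14)·11 − (-10)·23]| = 1044, so the area is 522.
Summing gcd(|Δx|,|Δy|) over the edges gives the boundary count: gcd(23,23) + gcd(32,4) + gcd(5,39) + gcd(4,12) = 23+4+1+4 = 32.
By Pick's theorem A = I + B/2 − 1, so I = 522 − 32/2 + 1 = 507.

507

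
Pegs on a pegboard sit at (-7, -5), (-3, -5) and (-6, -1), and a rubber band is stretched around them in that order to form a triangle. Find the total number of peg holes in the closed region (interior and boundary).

The shoelace formula gives twice the area as |((-7)·(-5) − (-3)·(-5)) + ((-3)·(-1) − (-6)·(-5)) + ((-6)·(-5) − (-7)·(-1))| = 16, so the area is 8.
The number of boundary lattice points is Σ gcd(|Δx|,|Δy|) = gcd(4,0) + gcd(3,4) + gcd(1,4) = 4+1+1 = 6.
Pick's theorem gives I = A − B/2 + 1 = 8 − 6/2 + 1 = 6, so the closed region contains I + B = 6 + 6 = 12 lattice points.

12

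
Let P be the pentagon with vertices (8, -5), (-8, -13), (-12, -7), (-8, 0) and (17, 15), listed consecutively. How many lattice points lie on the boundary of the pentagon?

The number of boundary lattice points is Σ gcd(|Δx|,|Δy|) = gcd(16,8) + gcd(4,6) + gcd(4,7) + gcd(25,15) + gcd(9,20) = 8+2+1+5+1 = 17.

17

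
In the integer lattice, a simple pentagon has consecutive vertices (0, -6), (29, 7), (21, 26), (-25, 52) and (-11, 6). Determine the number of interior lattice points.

1503

The shoelace formula gives twice the area as |(0·7 − 29·(-6)) + (29·26 − 21·7) + (21·52 − (-25)·26) + ((-25)·6 − (-11)·52) + ((-11)·(-6) − 0·6)| = 3011, so the area is 3011/2.
Along each edge there are gcd(|Δx|,|Δy|)+1 lattice points, so counting each shared vertex once the boundary has gcd(29,13) + gcd(8,19) + gcd(46,26) + gcd(14,46) + gcd(11,12) = 1+1+2+2+1 = 7.
By Pick's theorem A = I + B/2 − 1, so I = 3011/2 − 7/2 + 1 = 1503.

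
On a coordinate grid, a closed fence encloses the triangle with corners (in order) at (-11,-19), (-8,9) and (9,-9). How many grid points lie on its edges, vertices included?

12

Along each edge there are gcd(|Δx|,|Δy|)+1 lattice points, so counting each shared vertex once the boundary has gcd(3,28) + gcd(17,18) + gcd(20,10) = 1+1+10 = 12.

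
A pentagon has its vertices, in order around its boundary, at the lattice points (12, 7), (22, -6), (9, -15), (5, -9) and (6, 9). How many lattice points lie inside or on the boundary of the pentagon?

Using the shoelace formula, 2A = |[12·(-6) − 22·7] + [22·(-15) − 9·(-6)] + [9·(-9) − 5·(-15)] + [5·9 − 6·(-9)] + [6·7 − 12·9]| = 475, so the area is 475/2.
Summing gcd(|Δx|,|Δy|) over the edges gives the boundary count: gcd(10,13) + gcd(13,9) + gcd(4,6) + gcd(1,18) + gcd(6,2) = 1+1+2+1+2 = 7.
Pick's theorem gives I = A − B/2 + 1 = 475/2 − 7/2 + 1 = 235, so the closed region contains I + B = 235 + 7 = 242 lattice points.

242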